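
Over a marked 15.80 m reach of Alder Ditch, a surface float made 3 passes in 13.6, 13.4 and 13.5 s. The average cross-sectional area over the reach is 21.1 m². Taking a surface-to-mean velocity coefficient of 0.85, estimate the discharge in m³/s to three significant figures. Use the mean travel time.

t̄ = (13.6 + 13.4 + 13.5) / 3 = 13.5 s
v_surface = L / t̄ = 15.80 / 13.5 = 1.170 m/s
v_mean = 0.85 × 1.170 = 0.9948 m/s
Q = A × v_mean = 21.1 × 0.9948 = 20.99 m³/s

21.0 m³/s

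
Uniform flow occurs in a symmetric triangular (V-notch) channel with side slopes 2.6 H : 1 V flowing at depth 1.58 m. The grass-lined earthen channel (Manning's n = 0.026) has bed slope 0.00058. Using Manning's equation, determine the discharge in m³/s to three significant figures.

A = z·y² = 2.6×1.58² = 6.491 m²
P = 2y√(1+z²) = 2×1.58×√(1+2.6²) = 8.803 m
R = A/P = 6.491/8.803 = 0.7373 m
Q = (1/n)·A·R^(2/3)·S^(1/2) = (1/0.026) × 6.491 × 0.7373^(2/3) × 0.00058^(1/2) = 4.907 m³/s

4.91 m³/s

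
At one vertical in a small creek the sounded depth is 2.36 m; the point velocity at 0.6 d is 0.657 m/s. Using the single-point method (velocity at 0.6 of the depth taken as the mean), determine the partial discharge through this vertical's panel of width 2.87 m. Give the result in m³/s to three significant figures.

v̄ = v₀.₆ = 0.657 m/s
q = v̄ × d × w = 0.6570 × 2.36 × 2.87 = 4.450 m³/s

4.45 m³/s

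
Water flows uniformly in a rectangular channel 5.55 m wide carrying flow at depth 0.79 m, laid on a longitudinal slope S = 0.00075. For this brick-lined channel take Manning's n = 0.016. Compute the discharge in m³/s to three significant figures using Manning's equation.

5.43 m³/s

A = b·y = 5.55 × 0.79 = 4.385 m²
P = b + 2y = 5.55 + 2×0.79 = 7.130 m
R = A/P = 4.385/7.130 = 0.6149 m
Q = (1/n)·A·R^(2/3)·S^(1/2) = (1/0.016) × 4.385 × 0.6149^(2/3) × 0.00075^(1/2) = 5.427 m³/s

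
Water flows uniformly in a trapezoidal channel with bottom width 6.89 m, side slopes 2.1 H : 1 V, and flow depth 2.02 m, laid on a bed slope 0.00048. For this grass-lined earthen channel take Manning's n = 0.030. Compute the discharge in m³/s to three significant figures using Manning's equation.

20.4 m³/s

A = (b + z·y)·y = (6.89 + 2.1×2.02)×2.02 = 22.49 m²
P = b + 2y√(1+z²) = 6.89 + 2×2.02×√(1+2.1²) = 16.29 m
R = A/P = 22.49/16.29 = 1.381 m
Q = (1/n)·A·R^(2/3)·S^(1/2) = (1/0.030) × 22.49 × 1.381^(2/3) × 0.00048^(1/2) = 20.36 m³/s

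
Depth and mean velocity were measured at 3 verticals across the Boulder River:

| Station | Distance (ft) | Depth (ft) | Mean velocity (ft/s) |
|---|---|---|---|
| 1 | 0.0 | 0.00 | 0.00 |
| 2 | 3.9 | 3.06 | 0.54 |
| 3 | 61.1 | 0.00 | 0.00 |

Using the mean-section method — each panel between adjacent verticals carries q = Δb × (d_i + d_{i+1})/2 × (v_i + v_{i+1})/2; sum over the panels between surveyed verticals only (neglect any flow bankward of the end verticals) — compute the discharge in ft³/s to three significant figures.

Panel 1-2: Δb = 3.9 ft, d̄ = (0.00+3.06)/2 = 1.53, v̄ = (0.00+0.54)/2 = 0.27 → q = 3.9×1.53×0.27 = 1.611 ft³/s
Panel 2-3: Δb = 57.2 ft, d̄ = (3.06+0.00)/2 = 1.53, v̄ = (0.54+0.00)/2 = 0.27 → q = 57.2×1.53×0.27 = 23.63 ft³/s
Q = Σ q = 25.24 ft³/s

25.2 ft³/s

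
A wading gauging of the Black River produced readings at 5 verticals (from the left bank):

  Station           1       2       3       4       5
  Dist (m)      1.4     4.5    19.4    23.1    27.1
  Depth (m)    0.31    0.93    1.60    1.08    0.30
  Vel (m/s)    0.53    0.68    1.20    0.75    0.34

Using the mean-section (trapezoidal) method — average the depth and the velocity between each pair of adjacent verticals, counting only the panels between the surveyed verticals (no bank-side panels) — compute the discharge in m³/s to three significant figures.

Panel 1-2: Δb = 3.1 m, d̄ = (0.31+0.93)/2 = 0.62, v̄ = (0.53+0.68)/2 = 0.605 → q = 3.1×0.62×0.605 = 1.163 m³/s
Panel 2-3: Δb = 14.9 m, d̄ = (0.93+1.60)/2 = 1.265, v̄ = (0.68+1.20)/2 = 0.94 → q = 14.9×1.265×0.94 = 17.72 m³/s
Panel 3-4: Δb = 3.7 m, d̄ = (1.60+1.08)/2 = 1.34, v̄ = (1.20+0.75)/2 = 0.975 → q = 3.7×1.34×0.975 = 4.834 m³/s
Panel 4-5: Δb = 4 m, d̄ = (1.08+0.30)/2 = 0.69, v̄ = (0.75+0.34)/2 = 0.545 → q = 4×0.69×0.545 = 1.504 m³/s
Q = Σ q = 25.22 m³/s

25.2 m³/s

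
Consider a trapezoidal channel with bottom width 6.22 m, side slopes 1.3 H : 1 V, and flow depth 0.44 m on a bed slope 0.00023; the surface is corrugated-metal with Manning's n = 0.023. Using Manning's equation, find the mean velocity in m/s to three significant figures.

A = (b + z·y)·y = (6.22 + 1.3×0.44)×0.44 = 2.988 m²
P = b + 2y√(1+z²) = 6.22 + 2×0.44×√(1+1.3²) = 7.663 m
R = A/P = 2.988/7.663 = 0.3900 m
Q = (1/n)·A·R^(2/3)·S^(1/2) = (1/0.023) × 2.988 × 0.3900^(2/3) × 0.00023^(1/2) = 1.052 m³/s
V = Q/A = 1.052/2.988 = 0.3520 m/s

0.352 m/s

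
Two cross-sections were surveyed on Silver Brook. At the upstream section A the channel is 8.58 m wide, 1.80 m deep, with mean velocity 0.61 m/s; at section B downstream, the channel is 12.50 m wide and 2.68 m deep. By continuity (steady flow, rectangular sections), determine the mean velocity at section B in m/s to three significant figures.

Q = A₁V₁ = (8.58×1.80) × 0.61 = 9.421 m³/s
A₂ = 12.50 × 2.68 = 33.50 m²
V₂ = Q/A₂ = 9.421/33.50 = 0.2812 m/s

0.281 m/s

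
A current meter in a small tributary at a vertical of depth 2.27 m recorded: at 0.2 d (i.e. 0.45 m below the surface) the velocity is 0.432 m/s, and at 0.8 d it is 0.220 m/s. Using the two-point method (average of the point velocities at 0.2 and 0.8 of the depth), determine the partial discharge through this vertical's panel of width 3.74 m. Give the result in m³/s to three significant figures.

v̄ = (0.432 + 0.220) / 2 = 0.3260 m/s
q = v̄ × d × w = 0.3260 × 2.27 × 3.74 = 2.768 m³/s

2.77 m³/s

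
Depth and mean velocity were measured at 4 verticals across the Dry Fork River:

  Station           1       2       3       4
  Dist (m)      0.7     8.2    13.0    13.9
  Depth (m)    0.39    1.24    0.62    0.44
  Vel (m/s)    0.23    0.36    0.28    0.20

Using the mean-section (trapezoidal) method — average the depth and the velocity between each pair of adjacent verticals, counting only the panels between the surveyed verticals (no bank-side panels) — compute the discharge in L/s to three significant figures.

3350 L/s

Panel 1-2: Δb = 7.5 m, d̄ = (0.39+1.24)/2 = 0.815, v̄ = (0.23+0.36)/2 = 0.295 → q = 7.5×0.815×0.295 = 1.803 m³/s
Panel 2-3: Δb = 4.8 m, d̄ = (1.24+0.62)/2 = 0.93, v̄ = (0.36+0.28)/2 = 0.32 → q = 4.8×0.93×0.32 = 1.428 m³/s
Panel 3-4: Δb = 0.9 m, d̄ = (0.62+0.44)/2 = 0.53, v̄ = (0.28+0.20)/2 = 0.24 → q = 0.9×0.53×0.24 = 0.1145 m³/s
Q = Σ q = 3.346 m³/s
= 3.346 × 1000 = 3346 L/s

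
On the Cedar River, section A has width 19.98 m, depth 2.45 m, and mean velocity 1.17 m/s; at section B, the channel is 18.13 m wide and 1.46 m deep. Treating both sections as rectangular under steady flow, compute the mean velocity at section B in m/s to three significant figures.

2.16 m/s

Q = A₁V₁ = (19.98×2.45) × 1.17 = 57.27 m³/s
A₂ = 18.13 × 1.46 = 26.47 m²
V₂ = Q/A₂ = 57.27/26.47 = 2.164 m/s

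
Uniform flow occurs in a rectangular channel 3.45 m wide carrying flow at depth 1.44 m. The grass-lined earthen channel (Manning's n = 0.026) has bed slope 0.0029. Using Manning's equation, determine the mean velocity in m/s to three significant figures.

A = b·y = 3.45 × 1.44 = 4.968 m²
P = b + 2y = 3.45 + 2×1.44 = 6.330 m
R = A/P = 4.968/6.330 = 0.7848 m
Q = (1/n)·A·R^(2/3)·S^(1/2) = (1/0.026) × 4.968 × 0.7848^(2/3) × 0.0029^(1/2) = 8.755 m³/s
V = Q/A = 8.755/4.968 = 1.762 m/s

1.76 m/s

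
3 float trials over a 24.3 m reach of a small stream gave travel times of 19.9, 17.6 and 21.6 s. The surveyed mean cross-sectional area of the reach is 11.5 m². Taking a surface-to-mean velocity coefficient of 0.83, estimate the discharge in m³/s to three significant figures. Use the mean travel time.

11.8 m³/s

t̄ = (19.9 + 17.6 + 21.6) / 3 = 19.7 s
v_surface = L / t̄ = 24.3 / 19.7 = 1.234 m/s
v_mean = 0.83 × 1.234 = 1.024 m/s
Q = A × v_mean = 11.5 × 1.024 = 11.77 m³/s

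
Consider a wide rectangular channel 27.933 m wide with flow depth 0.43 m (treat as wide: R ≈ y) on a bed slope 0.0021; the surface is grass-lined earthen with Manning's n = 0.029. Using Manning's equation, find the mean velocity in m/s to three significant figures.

0.900 m/s

A = b·y = 27.933 × 0.43 = 12.01 m²
Wide channel: R ≈ y = 0.43 m
Q = (1/n)·A·R^(2/3)·S^(1/2) = (1/0.029) × 12.01 × 0.4300^(2/3) × 0.0021^(1/2) = 10.81 m³/s
V = Q/A = 10.81/12.01 = 0.9002 m/s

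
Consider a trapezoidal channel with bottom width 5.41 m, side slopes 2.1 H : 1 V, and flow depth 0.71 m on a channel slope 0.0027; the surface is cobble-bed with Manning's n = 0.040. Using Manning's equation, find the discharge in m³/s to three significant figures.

4.34 m³/s

A = (b + z·y)·y = (5.41 + 2.1×0.71)×0.71 = 4.900 m²
P = b + 2y√(1+z²) = 5.41 + 2×0.71×√(1+2.1²) = 8.713 m
R = A/P = 4.900/8.713 = 0.5624 m
Q = (1/n)·A·R^(2/3)·S^(1/2) = (1/0.040) × 4.900 × 0.5624^(2/3) × 0.0027^(1/2) = 4.336 m³/s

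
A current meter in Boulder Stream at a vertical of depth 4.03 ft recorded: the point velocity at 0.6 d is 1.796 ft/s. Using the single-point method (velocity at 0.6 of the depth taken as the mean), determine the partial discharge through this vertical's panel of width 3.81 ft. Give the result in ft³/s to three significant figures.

v̄ = v₀.₆ = 1.796 ft/s
q = v̄ × d × w = 1.796 × 4.03 × 3.81 = 27.58 ft³/s

27.6 ft³/s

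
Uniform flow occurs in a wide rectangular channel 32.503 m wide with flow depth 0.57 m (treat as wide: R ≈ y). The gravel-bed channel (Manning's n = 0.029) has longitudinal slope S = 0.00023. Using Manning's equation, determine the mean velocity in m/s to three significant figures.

A = b·y = 32.503 × 0.57 = 18.53 m²
Wide channel: R ≈ y = 0.57 m
Q = (1/n)·A·R^(2/3)·S^(1/2) = (1/0.029) × 18.53 × 0.5700^(2/3) × 0.00023^(1/2) = 6.661 m³/s
V = Q/A = 6.661/18.53 = 0.3595 m/s

0.360 m/s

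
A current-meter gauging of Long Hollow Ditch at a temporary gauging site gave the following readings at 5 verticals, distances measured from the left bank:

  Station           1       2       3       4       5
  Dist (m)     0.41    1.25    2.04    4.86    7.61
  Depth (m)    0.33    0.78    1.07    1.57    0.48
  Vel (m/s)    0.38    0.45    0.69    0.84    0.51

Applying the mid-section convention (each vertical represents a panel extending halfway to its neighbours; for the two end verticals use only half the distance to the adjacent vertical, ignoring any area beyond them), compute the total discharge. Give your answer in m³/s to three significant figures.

5.68 m³/s

w_1 = (1.25 − 0.41)/2 = 0.42 m; q_1 = 0.38 × 0.33 × 0.42 = 0.05267 m³/s
w_2 = (2.04 − 0.41)/2 = 0.815 m; q_2 = 0.45 × 0.78 × 0.815 = 0.2861 m³/s
w_3 = (4.86 − 1.25)/2 = 1.805 m; q_3 = 0.69 × 1.07 × 1.805 = 1.333 m³/s
w_4 = (7.61 − 2.04)/2 = 2.785 m; q_4 = 0.84 × 1.57 × 2.785 = 3.673 m³/s
w_5 = (7.61 − 4.86)/2 = 1.375 m; q_5 = 0.51 × 0.48 × 1.375 = 0.3366 m³/s
Q = Σ qᵢ = 5.681 m³/s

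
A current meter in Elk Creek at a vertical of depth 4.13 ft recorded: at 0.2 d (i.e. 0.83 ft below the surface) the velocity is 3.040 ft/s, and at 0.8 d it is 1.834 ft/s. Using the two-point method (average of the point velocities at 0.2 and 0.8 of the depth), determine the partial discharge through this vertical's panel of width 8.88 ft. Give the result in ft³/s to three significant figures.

89.4 ft³/s

v̄ = (3.040 + 1.834) / 2 = 2.437 ft/s
q = v̄ × d × w = 2.437 × 4.13 × 8.88 = 89.38 ft³/s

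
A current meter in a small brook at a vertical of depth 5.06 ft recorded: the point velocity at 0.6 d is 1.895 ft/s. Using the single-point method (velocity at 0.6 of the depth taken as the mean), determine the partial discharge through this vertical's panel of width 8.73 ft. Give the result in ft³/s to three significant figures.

83.7 ft³/s

v̄ = v₀.₆ = 1.895 ft/s
q = v̄ × d × w = 1.895 × 5.06 × 8.73 = 83.71 ft³/s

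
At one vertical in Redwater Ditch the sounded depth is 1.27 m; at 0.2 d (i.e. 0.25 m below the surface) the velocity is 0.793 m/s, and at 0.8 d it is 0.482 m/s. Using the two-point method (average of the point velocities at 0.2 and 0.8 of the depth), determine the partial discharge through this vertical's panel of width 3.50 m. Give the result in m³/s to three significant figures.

v̄ = (0.793 + 0.482) / 2 = 0.6375 m/s
q = v̄ × d × w = 0.6375 × 1.27 × 3.50 = 2.834 m³/s

2.83 m³/s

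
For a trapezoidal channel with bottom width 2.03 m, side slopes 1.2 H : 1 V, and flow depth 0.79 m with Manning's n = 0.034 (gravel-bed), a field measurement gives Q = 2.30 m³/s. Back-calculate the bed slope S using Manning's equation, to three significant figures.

0.00262

A = (b + z·y)·y = (2.03 + 1.2×0.79)×0.79 = 2.353 m²
P = b + 2y√(1+z²) = 2.03 + 2×0.79×√(1+1.2²) = 4.498 m
R = A/P = 2.353/4.498 = 0.5230 m
S = (Q·n / (1·A·R^(2/3)))² = (2.30×0.034 / (1×2.353×0.6492))² = 0.002622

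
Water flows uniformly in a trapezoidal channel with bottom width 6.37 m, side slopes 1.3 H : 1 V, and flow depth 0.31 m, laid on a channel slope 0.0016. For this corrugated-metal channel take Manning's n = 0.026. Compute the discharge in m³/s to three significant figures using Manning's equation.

1.40 m³/s

A = (b + z·y)·y = (6.37 + 1.3×0.31)×0.31 = 2.100 m²
P = b + 2y√(1+z²) = 6.37 + 2×0.31×√(1+1.3²) = 7.387 m
R = A/P = 2.100/7.387 = 0.2842 m
Q = (1/n)·A·R^(2/3)·S^(1/2) = (1/0.026) × 2.100 × 0.2842^(2/3) × 0.0016^(1/2) = 1.396 m³/s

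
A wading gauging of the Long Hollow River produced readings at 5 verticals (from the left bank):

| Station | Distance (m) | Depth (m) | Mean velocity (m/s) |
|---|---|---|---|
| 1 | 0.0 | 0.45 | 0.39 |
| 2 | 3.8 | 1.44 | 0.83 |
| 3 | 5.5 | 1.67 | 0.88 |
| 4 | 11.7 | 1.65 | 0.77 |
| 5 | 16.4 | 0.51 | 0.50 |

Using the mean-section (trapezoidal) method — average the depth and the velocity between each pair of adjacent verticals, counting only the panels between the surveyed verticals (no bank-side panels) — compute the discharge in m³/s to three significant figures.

16.2 m³/s

Panel 1-2: Δb = 3.8 m, d̄ = (0.45+1.44)/2 = 0.945, v̄ = (0.39+0.83)/2 = 0.61 → q = 3.8×0.945×0.61 = 2.191 m³/s
Panel 2-3: Δb = 1.7 m, d̄ = (1.44+1.67)/2 = 1.555, v̄ = (0.83+0.88)/2 = 0.855 → q = 1.7×1.555×0.855 = 2.260 m³/s
Panel 3-4: Δb = 6.2 m, d̄ = (1.67+1.65)/2 = 1.66, v̄ = (0.88+0.77)/2 = 0.825 → q = 6.2×1.66×0.825 = 8.491 m³/s
Panel 4-5: Δb = 4.7 m, d̄ = (1.65+0.51)/2 = 1.08, v̄ = (0.77+0.50)/2 = 0.635 → q = 4.7×1.08×0.635 = 3.223 m³/s
Q = Σ q = 16.16 m³/s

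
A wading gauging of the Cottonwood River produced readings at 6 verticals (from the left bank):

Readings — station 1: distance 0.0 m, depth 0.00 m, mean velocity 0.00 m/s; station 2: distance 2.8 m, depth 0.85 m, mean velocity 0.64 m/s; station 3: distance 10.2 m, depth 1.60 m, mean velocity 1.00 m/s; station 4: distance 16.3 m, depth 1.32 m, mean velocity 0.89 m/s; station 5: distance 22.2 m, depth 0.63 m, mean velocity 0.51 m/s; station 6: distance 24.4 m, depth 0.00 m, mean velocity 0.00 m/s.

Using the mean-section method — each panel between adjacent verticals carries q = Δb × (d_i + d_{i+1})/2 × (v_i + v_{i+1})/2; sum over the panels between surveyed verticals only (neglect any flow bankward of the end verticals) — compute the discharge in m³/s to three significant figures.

Panel 1-2: Δb = 2.8 m, d̄ = (0.00+0.85)/2 = 0.425, v̄ = (0.00+0.64)/2 = 0.32 → q = 2.8×0.425×0.32 = 0.3808 m³/s
Panel 2-3: Δb = 7.4 m, d̄ = (0.85+1.60)/2 = 1.225, v̄ = (0.64+1.00)/2 = 0.82 → q = 7.4×1.225×0.82 = 7.433 m³/s
Panel 3-4: Δb = 6.1 m, d̄ = (1.60+1.32)/2 = 1.46, v̄ = (1.00+0.89)/2 = 0.945 → q = 6.1×1.46×0.945 = 8.416 m³/s
Panel 4-5: Δb = 5.9 m, d̄ = (1.32+0.63)/2 = 0.975, v̄ = (0.89+0.51)/2 = 0.7 → q = 5.9×0.975×0.7 = 4.027 m³/s
Panel 5-6: Δb = 2.2 m, d̄ = (0.63+0.00)/2 = 0.315, v̄ = (0.51+0.00)/2 = 0.255 → q = 2.2×0.315×0.255 = 0.1767 m³/s
Q = Σ q = 20.43 m³/s

20.4 m³/s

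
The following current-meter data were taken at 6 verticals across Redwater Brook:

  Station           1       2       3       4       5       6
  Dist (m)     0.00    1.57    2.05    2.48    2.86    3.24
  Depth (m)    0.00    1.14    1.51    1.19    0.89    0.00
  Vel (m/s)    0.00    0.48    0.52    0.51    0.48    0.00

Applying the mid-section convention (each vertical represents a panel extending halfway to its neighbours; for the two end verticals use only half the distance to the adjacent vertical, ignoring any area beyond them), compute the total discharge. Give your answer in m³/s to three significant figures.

1.33 m³/s

w_2 = (2.05 − 0.00)/2 = 1.025 m; q_2 = 0.48 × 1.14 × 1.025 = 0.5609 m³/s
w_3 = (2.48 − 1.57)/2 = 0.455 m; q_3 = 0.52 × 1.51 × 0.455 = 0.3573 m³/s
w_4 = (2.86 − 2.05)/2 = 0.405 m; q_4 = 0.51 × 1.19 × 0.405 = 0.2458 m³/s
w_5 = (3.24 − 2.48)/2 = 0.38 m; q_5 = 0.48 × 0.89 × 0.38 = 0.1623 m³/s
Stations 1, 6 contribute zero (depth or velocity is 0).
Q = Σ qᵢ = 1.326 m³/s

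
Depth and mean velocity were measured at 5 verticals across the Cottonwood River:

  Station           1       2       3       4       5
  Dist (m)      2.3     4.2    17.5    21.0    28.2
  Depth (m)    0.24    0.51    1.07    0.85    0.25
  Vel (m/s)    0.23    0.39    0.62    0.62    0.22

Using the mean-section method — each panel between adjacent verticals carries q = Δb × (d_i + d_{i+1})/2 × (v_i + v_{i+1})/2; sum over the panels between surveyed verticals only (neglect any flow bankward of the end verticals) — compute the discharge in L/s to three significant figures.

Panel 1-2: Δb = 1.9 m, d̄ = (0.24+0.51)/2 = 0.375, v̄ = (0.23+0.39)/2 = 0.31 → q = 1.9×0.375×0.31 = 0.2209 m³/s
Panel 2-3: Δb = 13.3 m, d̄ = (0.51+1.07)/2 = 0.79, v̄ = (0.39+0.62)/2 = 0.505 → q = 13.3×0.79×0.505 = 5.306 m³/s
Panel 3-4: Δb = 3.5 m, d̄ = (1.07+0.85)/2 = 0.96, v̄ = (0.62+0.62)/2 = 0.62 → q = 3.5×0.96×0.62 = 2.083 m³/s
Panel 4-5: Δb = 7.2 m, d̄ = (0.85+0.25)/2 = 0.55, v̄ = (0.62+0.22)/2 = 0.42 → q = 7.2×0.55×0.42 = 1.663 m³/s
Q = Σ q = 9.273 m³/s
= 9.273 × 1000 = 9273 L/s

9270 L/s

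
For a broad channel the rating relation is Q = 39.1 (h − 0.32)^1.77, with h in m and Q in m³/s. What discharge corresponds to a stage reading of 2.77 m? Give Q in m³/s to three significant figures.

Q = 39.1 × (2.77 − 0.32)^1.77 = 39.1 × 2.45^1.77 = 191.0 m³/s

191 m³/s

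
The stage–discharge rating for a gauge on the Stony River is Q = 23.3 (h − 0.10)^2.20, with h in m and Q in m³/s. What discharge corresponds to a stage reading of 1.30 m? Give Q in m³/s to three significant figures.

34.8 m³/s

Q = 23.3 × (1.30 − 0.10)^2.20 = 23.3 × 1.2^2.20 = 34.80 m³/s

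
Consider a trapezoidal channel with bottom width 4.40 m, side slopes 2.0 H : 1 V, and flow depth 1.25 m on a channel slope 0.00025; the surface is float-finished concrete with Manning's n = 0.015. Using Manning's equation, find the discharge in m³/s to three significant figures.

A = (b + z·y)·y = (4.40 + 2.0×1.25)×1.25 = 8.625 m²
P = b + 2y√(1+z²) = 4.40 + 2×1.25×√(1+2.0²) = 9.990 m
R = A/P = 8.625/9.990 = 0.8633 m
Q = (1/n)·A·R^(2/3)·S^(1/2) = (1/0.015) × 8.625 × 0.8633^(2/3) × 0.00025^(1/2) = 8.243 m³/s

8.24 m³/s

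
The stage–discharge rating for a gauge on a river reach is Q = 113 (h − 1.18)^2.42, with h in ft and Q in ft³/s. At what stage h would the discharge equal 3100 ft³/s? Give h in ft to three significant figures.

h − h₀ = (Q/C)^(1/b) = (3100/113)^(1/2.42) = 3.929 ft
h = 1.18 + 3.929 = 5.109 ft

5.11 ft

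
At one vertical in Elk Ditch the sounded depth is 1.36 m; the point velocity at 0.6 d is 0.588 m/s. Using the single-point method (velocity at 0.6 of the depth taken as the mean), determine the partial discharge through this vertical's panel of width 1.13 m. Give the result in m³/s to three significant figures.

0.904 m³/s

v̄ = v₀.₆ = 0.588 m/s
q = v̄ × d × w = 0.5880 × 1.36 × 1.13 = 0.9036 m³/s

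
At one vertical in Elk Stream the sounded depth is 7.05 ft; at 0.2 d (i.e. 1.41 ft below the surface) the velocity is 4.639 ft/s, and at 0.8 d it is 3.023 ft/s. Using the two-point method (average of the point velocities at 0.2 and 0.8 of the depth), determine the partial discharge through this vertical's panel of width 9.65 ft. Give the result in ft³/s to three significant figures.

261 ft³/s

v̄ = (4.639 + 3.023) / 2 = 3.831 ft/s
q = v̄ × d × w = 3.831 × 7.05 × 9.65 = 260.6 ft³/s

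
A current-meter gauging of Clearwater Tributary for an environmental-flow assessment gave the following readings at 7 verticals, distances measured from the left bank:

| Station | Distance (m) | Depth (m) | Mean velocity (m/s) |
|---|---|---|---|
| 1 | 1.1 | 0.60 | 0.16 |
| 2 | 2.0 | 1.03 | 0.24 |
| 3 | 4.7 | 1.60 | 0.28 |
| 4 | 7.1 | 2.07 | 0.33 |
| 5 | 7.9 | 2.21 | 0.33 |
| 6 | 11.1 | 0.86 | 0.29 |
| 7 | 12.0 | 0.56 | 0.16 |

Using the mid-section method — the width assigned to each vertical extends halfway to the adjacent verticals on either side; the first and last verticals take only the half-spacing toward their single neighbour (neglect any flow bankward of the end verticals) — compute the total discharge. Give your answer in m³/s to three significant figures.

4.73 m³/s

w_1 = (2.0 − 1.1)/2 = 0.45 m; q_1 = 0.16 × 0.60 × 0.45 = 0.04320 m³/s
w_2 = (4.7 − 1.1)/2 = 1.8 m; q_2 = 0.24 × 1.03 × 1.8 = 0.4450 m³/s
w_3 = (7.1 − 2.0)/2 = 2.55 m; q_3 = 0.28 × 1.60 × 2.55 = 1.142 m³/s
w_4 = (7.9 − 4.7)/2 = 1.6 m; q_4 = 0.33 × 2.07 × 1.6 = 1.093 m³/s
w_5 = (11.1 − 7.1)/2 = 2 m; q_5 = 0.33 × 2.21 × 2 = 1.459 m³/s
w_6 = (12.0 − 7.9)/2 = 2.05 m; q_6 = 0.29 × 0.86 × 2.05 = 0.5113 m³/s
w_7 = (12.0 − 11.1)/2 = 0.45 m; q_7 = 0.16 × 0.56 × 0.45 = 0.04032 m³/s
Q = Σ qᵢ = 4.734 m³/s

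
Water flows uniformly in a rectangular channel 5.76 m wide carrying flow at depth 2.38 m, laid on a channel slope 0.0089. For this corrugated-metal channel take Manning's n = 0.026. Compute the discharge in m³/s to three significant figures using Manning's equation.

A = b·y = 5.76 × 2.38 = 13.71 m²
P = b + 2y = 5.76 + 2×2.38 = 10.52 m
R = A/P = 13.71/10.52 = 1.303 m
Q = (1/n)·A·R^(2/3)·S^(1/2) = (1/0.026) × 13.71 × 1.303^(2/3) × 0.0089^(1/2) = 59.34 m³/s

59.3 m³/s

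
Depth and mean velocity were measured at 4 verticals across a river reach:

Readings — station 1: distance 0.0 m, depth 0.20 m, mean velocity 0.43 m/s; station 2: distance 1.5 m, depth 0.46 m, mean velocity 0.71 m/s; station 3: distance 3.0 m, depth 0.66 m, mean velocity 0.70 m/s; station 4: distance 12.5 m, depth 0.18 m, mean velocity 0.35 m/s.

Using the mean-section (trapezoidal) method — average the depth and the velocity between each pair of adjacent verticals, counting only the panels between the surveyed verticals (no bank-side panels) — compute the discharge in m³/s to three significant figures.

Panel 1-2: Δb = 1.5 m, d̄ = (0.20+0.46)/2 = 0.33, v̄ = (0.43+0.71)/2 = 0.57 → q = 1.5×0.33×0.57 = 0.2822 m³/s
Panel 2-3: Δb = 1.5 m, d̄ = (0.46+0.66)/2 = 0.56, v̄ = (0.71+0.70)/2 = 0.705 → q = 1.5×0.56×0.705 = 0.5922 m³/s
Panel 3-4: Δb = 9.5 m, d̄ = (0.66+0.18)/2 = 0.42, v̄ = (0.70+0.35)/2 = 0.525 → q = 9.5×0.42×0.525 = 2.095 m³/s
Q = Σ q = 2.969 m³/s

2.97 m³/s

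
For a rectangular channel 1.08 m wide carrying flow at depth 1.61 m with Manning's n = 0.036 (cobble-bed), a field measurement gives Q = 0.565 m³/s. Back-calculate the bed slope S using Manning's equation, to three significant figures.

A = b·y = 1.08 × 1.61 = 1.739 m²
P = b + 2y = 1.08 + 2×1.61 = 4.300 m
R = A/P = 1.739/4.300 = 0.4044 m
S = (Q·n / (1·A·R^(2/3)))² = (0.565×0.036 / (1×1.739×0.5468))² = 0.0004576

0.000458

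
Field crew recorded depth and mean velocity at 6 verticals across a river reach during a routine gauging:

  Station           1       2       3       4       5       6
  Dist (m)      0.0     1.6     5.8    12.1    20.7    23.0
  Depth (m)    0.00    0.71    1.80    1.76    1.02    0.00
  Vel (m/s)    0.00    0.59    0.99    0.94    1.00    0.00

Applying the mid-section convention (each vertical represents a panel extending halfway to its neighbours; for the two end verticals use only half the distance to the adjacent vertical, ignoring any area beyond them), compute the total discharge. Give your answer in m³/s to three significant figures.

28.5 m³/s

w_2 = (5.8 − 0.0)/2 = 2.9 m; q_2 = 0.59 × 0.71 × 2.9 = 1.215 m³/s
w_3 = (12.1 − 1.6)/2 = 5.25 m; q_3 = 0.99 × 1.80 × 5.25 = 9.356 m³/s
w_4 = (20.7 − 5.8)/2 = 7.45 m; q_4 = 0.94 × 1.76 × 7.45 = 12.33 m³/s
w_5 = (23.0 − 12.1)/2 = 5.45 m; q_5 = 1.00 × 1.02 × 5.45 = 5.559 m³/s
Stations 1, 6 contribute zero (depth or velocity is 0).
Q = Σ qᵢ = 28.45 m³/s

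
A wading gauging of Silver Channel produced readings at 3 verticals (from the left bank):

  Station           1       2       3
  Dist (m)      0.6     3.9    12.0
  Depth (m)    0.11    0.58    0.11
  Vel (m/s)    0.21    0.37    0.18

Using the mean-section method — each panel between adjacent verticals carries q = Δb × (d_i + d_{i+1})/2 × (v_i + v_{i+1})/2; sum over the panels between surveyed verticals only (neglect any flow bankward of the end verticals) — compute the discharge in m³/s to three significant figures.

1.10 m³/s

Panel 1-2: Δb = 3.3 m, d̄ = (0.11+0.58)/2 = 0.345, v̄ = (0.21+0.37)/2 = 0.29 → q = 3.3×0.345×0.29 = 0.3302 m³/s
Panel 2-3: Δb = 8.1 m, d̄ = (0.58+0.11)/2 = 0.345, v̄ = (0.37+0.18)/2 = 0.275 → q = 8.1×0.345×0.275 = 0.7685 m³/s
Q = Σ q = 1.099 m³/s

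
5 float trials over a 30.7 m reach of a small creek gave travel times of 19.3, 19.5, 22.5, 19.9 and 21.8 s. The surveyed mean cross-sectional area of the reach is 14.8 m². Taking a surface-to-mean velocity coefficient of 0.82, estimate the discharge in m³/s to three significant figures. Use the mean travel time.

t̄ = (19.3 + 19.5 + 22.5 + 19.9 + 21.8) / 5 = 20.6 s
v_surface = L / t̄ = 30.7 / 20.6 = 1.490 m/s
v_mean = 0.82 × 1.490 = 1.222 m/s
Q = A × v_mean = 14.8 × 1.222 = 18.09 m³/s

18.1 m³/s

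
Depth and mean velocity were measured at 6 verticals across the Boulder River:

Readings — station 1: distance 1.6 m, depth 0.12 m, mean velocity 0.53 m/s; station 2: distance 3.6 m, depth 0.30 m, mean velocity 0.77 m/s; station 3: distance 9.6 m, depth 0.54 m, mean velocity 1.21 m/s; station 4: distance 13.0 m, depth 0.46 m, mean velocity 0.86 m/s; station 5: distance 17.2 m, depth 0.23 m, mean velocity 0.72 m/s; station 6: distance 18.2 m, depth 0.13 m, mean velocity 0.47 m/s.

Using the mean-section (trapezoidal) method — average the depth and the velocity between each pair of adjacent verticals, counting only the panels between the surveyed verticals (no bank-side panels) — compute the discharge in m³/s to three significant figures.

Panel 1-2: Δb = 2 m, d̄ = (0.12+0.30)/2 = 0.21, v̄ = (0.53+0.77)/2 = 0.65 → q = 2×0.21×0.65 = 0.2730 m³/s
Panel 2-3: Δb = 6 m, d̄ = (0.30+0.54)/2 = 0.42, v̄ = (0.77+1.21)/2 = 0.99 → q = 6×0.42×0.99 = 2.495 m³/s
Panel 3-4: Δb = 3.4 m, d̄ = (0.54+0.46)/2 = 0.5, v̄ = (1.21+0.86)/2 = 1.035 → q = 3.4×0.5×1.035 = 1.760 m³/s
Panel 4-5: Δb = 4.2 m, d̄ = (0.46+0.23)/2 = 0.345, v̄ = (0.86+0.72)/2 = 0.79 → q = 4.2×0.345×0.79 = 1.145 m³/s
Panel 5-6: Δb = 1 m, d̄ = (0.23+0.13)/2 = 0.18, v̄ = (0.72+0.47)/2 = 0.595 → q = 1×0.18×0.595 = 0.1071 m³/s
Q = Σ q = 5.779 m³/s

5.78 m³/s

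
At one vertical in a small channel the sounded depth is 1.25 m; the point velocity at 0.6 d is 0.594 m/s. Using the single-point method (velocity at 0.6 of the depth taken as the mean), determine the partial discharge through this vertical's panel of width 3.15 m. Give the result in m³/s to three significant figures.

v̄ = v₀.₆ = 0.594 m/s
q = v̄ × d × w = 0.5940 × 1.25 × 3.15 = 2.339 m³/s

2.34 m³/s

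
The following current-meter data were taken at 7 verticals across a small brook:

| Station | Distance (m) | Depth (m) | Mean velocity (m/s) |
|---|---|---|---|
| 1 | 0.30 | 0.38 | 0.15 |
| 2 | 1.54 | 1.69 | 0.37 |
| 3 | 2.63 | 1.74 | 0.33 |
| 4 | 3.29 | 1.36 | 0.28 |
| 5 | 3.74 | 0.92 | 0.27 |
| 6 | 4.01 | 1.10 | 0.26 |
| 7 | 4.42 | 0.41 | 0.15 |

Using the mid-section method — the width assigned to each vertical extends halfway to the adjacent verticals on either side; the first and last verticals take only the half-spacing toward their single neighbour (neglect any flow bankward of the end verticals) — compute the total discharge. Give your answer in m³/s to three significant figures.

1.68 m³/s

w_1 = (1.54 − 0.30)/2 = 0.62 m; q_1 = 0.15 × 0.38 × 0.62 = 0.03534 m³/s
w_2 = (2.63 − 0.30)/2 = 1.165 m; q_2 = 0.37 × 1.69 × 1.165 = 0.7285 m³/s
w_3 = (3.29 − 1.54)/2 = 0.875 m; q_3 = 0.33 × 1.74 × 0.875 = 0.5024 m³/s
w_4 = (3.74 − 2.63)/2 = 0.555 m; q_4 = 0.28 × 1.36 × 0.555 = 0.2113 m³/s
w_5 = (4.01 − 3.29)/2 = 0.36 m; q_5 = 0.27 × 0.92 × 0.36 = 0.08942 m³/s
w_6 = (4.42 − 3.74)/2 = 0.34 m; q_6 = 0.26 × 1.10 × 0.34 = 0.09724 m³/s
w_7 = (4.42 − 4.01)/2 = 0.205 m; q_7 = 0.15 × 0.41 × 0.205 = 0.01261 m³/s
Q = Σ qᵢ = 1.677 m³/s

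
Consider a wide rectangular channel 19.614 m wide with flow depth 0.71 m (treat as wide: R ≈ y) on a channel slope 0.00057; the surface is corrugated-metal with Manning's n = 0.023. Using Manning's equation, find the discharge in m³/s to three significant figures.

A = b·y = 19.614 × 0.71 = 13.93 m²
Wide channel: R ≈ y = 0.71 m
Q = (1/n)·A·R^(2/3)·S^(1/2) = (1/0.023) × 13.93 × 0.7100^(2/3) × 0.00057^(1/2) = 11.50 m³/s

11.5 m³/s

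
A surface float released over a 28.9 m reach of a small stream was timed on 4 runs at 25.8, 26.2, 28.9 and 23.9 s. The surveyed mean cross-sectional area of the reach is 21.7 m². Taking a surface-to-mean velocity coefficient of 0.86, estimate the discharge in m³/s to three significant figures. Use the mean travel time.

t̄ = (25.8 + 26.2 + 28.9 + 23.9) / 4 = 26.2 s
v_surface = L / t̄ = 28.9 / 26.2 = 1.103 m/s
v_mean = 0.86 × 1.103 = 0.9486 m/s
Q = A × v_mean = 21.7 × 0.9486 = 20.59 m³/s

20.6 m³/s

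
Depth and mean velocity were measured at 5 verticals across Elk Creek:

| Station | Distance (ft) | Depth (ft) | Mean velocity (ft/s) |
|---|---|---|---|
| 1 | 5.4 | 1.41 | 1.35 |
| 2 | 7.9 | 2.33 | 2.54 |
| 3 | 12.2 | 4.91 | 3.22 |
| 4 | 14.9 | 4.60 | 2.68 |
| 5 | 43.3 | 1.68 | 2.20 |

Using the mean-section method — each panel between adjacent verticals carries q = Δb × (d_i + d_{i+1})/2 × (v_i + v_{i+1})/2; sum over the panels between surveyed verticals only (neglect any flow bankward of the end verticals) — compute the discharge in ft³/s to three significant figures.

309 ft³/s

Panel 1-2: Δb = 2.5 ft, d̄ = (1.41+2.33)/2 = 1.87, v̄ = (1.35+2.54)/2 = 1.945 → q = 2.5×1.87×1.945 = 9.093 ft³/s
Panel 2-3: Δb = 4.3 ft, d̄ = (2.33+4.91)/2 = 3.62, v̄ = (2.54+3.22)/2 = 2.88 → q = 4.3×3.62×2.88 = 44.83 ft³/s
Panel 3-4: Δb = 2.7 ft, d̄ = (4.91+4.60)/2 = 4.755, v̄ = (3.22+2.68)/2 = 2.95 → q = 2.7×4.755×2.95 = 37.87 ft³/s
Panel 4-5: Δb = 28.4 ft, d̄ = (4.60+1.68)/2 = 3.14, v̄ = (2.68+2.20)/2 = 2.44 → q = 28.4×3.14×2.44 = 217.6 ft³/s
Q = Σ q = 309.4 ft³/s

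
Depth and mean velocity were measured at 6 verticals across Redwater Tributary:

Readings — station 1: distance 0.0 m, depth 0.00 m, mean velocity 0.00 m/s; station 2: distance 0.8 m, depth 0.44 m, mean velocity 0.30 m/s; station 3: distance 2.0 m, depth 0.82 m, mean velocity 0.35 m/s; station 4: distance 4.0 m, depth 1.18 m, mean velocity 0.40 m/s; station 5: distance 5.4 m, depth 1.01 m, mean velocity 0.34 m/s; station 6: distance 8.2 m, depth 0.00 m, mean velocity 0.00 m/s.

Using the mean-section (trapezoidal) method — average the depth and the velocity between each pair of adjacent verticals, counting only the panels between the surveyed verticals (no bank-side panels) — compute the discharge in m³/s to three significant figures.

Panel 1-2: Δb = 0.8 m, d̄ = (0.00+0.44)/2 = 0.22, v̄ = (0.00+0.30)/2 = 0.15 → q = 0.8×0.22×0.15 = 0.02640 m³/s
Panel 2-3: Δb = 1.2 m, d̄ = (0.44+0.82)/2 = 0.63, v̄ = (0.30+0.35)/2 = 0.325 → q = 1.2×0.63×0.325 = 0.2457 m³/s
Panel 3-4: Δb = 2 m, d̄ = (0.82+1.18)/2 = 1, v̄ = (0.35+0.40)/2 = 0.375 → q = 2×1×0.375 = 0.7500 m³/s
Panel 4-5: Δb = 1.4 m, d̄ = (1.18+1.01)/2 = 1.095, v̄ = (0.40+0.34)/2 = 0.37 → q = 1.4×1.095×0.37 = 0.5672 m³/s
Panel 5-6: Δb = 2.8 m, d̄ = (1.01+0.00)/2 = 0.505, v̄ = (0.34+0.00)/2 = 0.17 → q = 2.8×0.505×0.17 = 0.2404 m³/s
Q = Σ q = 1.830 m³/s

1.83 m³/s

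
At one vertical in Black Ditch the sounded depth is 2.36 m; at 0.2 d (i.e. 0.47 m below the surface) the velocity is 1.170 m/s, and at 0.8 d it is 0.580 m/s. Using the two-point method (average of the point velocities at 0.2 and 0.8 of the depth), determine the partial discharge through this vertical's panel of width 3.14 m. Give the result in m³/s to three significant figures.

v̄ = (1.170 + 0.580) / 2 = 0.8750 m/s
q = v̄ × d × w = 0.8750 × 2.36 × 3.14 = 6.484 m³/s

6.48 m³/s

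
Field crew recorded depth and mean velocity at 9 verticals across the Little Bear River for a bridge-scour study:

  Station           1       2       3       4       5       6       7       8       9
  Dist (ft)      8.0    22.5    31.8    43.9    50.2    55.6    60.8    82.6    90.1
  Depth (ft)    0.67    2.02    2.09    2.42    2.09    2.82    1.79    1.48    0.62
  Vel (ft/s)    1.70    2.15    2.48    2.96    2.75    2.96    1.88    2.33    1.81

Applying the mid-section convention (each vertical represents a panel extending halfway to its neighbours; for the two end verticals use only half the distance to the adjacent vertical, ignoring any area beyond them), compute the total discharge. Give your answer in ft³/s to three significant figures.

359 ft³/s

w_1 = (22.5 − 8.0)/2 = 7.25 ft; q_1 = 1.70 × 0.67 × 7.25 = 8.258 ft³/s
w_2 = (31.8 − 8.0)/2 = 11.9 ft; q_2 = 2.15 × 2.02 × 11.9 = 51.68 ft³/s
w_3 = (43.9 − 22.5)/2 = 10.7 ft; q_3 = 2.48 × 2.09 × 10.7 = 55.46 ft³/s
w_4 = (50.2 − 31.8)/2 = 9.2 ft; q_4 = 2.96 × 2.42 × 9.2 = 65.90 ft³/s
w_5 = (55.6 − 43.9)/2 = 5.85 ft; q_5 = 2.75 × 2.09 × 5.85 = 33.62 ft³/s
w_6 = (60.8 − 50.2)/2 = 5.3 ft; q_6 = 2.96 × 2.82 × 5.3 = 44.24 ft³/s
w_7 = (82.6 − 55.6)/2 = 13.5 ft; q_7 = 1.88 × 1.79 × 13.5 = 45.43 ft³/s
w_8 = (90.1 − 60.8)/2 = 14.65 ft; q_8 = 2.33 × 1.48 × 14.65 = 50.52 ft³/s
w_9 = (90.1 − 82.6)/2 = 3.75 ft; q_9 = 1.81 × 0.62 × 3.75 = 4.208 ft³/s
Q = Σ qᵢ = 359.3 ft³/s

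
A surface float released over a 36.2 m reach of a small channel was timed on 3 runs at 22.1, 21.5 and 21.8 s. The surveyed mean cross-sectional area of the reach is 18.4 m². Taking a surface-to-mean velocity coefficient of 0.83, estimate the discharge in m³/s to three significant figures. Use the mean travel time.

25.4 m³/s

t̄ = (22.1 + 21.5 + 21.8) / 3 = 21.8 s
v_surface = L / t̄ = 36.2 / 21.8 = 1.661 m/s
v_mean = 0.83 × 1.661 = 1.378 m/s
Q = A × v_mean = 18.4 × 1.378 = 25.36 m³/s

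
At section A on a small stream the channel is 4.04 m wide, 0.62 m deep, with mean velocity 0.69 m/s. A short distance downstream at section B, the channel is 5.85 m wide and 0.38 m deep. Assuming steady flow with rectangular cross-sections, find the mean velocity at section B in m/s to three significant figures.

Q = A₁V₁ = (4.04×0.62) × 0.69 = 1.728 m³/s
A₂ = 5.85 × 0.38 = 2.223 m²
V₂ = Q/A₂ = 1.728/2.223 = 0.7775 m/s

0.777 m/s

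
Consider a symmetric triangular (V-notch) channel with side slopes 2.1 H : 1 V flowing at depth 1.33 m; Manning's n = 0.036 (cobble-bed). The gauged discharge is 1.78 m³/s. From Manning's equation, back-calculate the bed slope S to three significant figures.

0.000588

A = z·y² = 2.1×1.33² = 3.715 m²
P = 2y√(1+z²) = 2×1.33×√(1+2.1²) = 6.187 m
R = A/P = 3.715/6.187 = 0.6004 m
S = (Q·n / (1·A·R^(2/3)))² = (1.78×0.036 / (1×3.715×0.7117))² = 0.0005875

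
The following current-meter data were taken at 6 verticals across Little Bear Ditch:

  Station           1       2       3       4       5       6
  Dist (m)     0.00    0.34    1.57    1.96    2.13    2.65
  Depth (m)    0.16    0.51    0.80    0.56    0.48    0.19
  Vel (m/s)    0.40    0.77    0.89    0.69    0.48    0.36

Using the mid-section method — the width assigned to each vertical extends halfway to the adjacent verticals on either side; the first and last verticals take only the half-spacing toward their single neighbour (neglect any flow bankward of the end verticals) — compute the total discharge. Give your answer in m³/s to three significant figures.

1.10 m³/s

w_1 = (0.34 − 0.00)/2 = 0.17 m; q_1 = 0.40 × 0.16 × 0.17 = 0.01088 m³/s
w_2 = (1.57 − 0.00)/2 = 0.785 m; q_2 = 0.77 × 0.51 × 0.785 = 0.3083 m³/s
w_3 = (1.96 − 0.34)/2 = 0.81 m; q_3 = 0.89 × 0.80 × 0.81 = 0.5767 m³/s
w_4 = (2.13 − 1.57)/2 = 0.28 m; q_4 = 0.69 × 0.56 × 0.28 = 0.1082 m³/s
w_5 = (2.65 − 1.96)/2 = 0.345 m; q_5 = 0.48 × 0.48 × 0.345 = 0.07949 m³/s
w_6 = (2.65 − 2.13)/2 = 0.26 m; q_6 = 0.36 × 0.19 × 0.26 = 0.01778 m³/s
Q = Σ qᵢ = 1.101 m³/s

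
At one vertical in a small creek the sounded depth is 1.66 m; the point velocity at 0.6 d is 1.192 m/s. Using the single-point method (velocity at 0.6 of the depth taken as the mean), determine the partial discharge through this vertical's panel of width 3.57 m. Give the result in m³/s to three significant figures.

7.06 m³/s

v̄ = v₀.₆ = 1.192 m/s
q = v̄ × d × w = 1.192 × 1.66 × 3.57 = 7.064 m³/s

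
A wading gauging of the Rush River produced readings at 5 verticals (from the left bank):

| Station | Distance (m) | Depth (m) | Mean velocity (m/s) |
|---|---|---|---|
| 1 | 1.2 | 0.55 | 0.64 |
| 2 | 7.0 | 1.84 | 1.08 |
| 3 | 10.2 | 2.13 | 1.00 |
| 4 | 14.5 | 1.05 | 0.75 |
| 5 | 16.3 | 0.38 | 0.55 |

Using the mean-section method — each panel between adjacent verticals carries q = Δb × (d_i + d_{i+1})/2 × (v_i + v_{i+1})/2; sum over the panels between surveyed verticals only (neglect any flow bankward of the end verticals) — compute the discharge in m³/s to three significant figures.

19.4 m³/s

Panel 1-2: Δb = 5.8 m, d̄ = (0.55+1.84)/2 = 1.195, v̄ = (0.64+1.08)/2 = 0.86 → q = 5.8×1.195×0.86 = 5.961 m³/s
Panel 2-3: Δb = 3.2 m, d̄ = (1.84+2.13)/2 = 1.985, v̄ = (1.08+1.00)/2 = 1.04 → q = 3.2×1.985×1.04 = 6.606 m³/s
Panel 3-4: Δb = 4.3 m, d̄ = (2.13+1.05)/2 = 1.59, v̄ = (1.00+0.75)/2 = 0.875 → q = 4.3×1.59×0.875 = 5.982 m³/s
Panel 4-5: Δb = 1.8 m, d̄ = (1.05+0.38)/2 = 0.715, v̄ = (0.75+0.55)/2 = 0.65 → q = 1.8×0.715×0.65 = 0.8366 m³/s
Q = Σ q = 19.39 m³/s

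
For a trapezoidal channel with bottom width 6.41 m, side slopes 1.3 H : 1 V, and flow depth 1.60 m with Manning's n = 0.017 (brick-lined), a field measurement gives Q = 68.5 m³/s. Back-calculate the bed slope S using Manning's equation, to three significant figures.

A = (b + z·y)·y = (6.41 + 1.3×1.60)×1.60 = 13.58 m²
P = b + 2y√(1+z²) = 6.41 + 2×1.60×√(1+1.3²) = 11.66 m
R = A/P = 13.58/11.66 = 1.165 m
S = (Q·n / (1·A·R^(2/3)))² = (68.5×0.017 / (1×13.58×1.107))² = 0.005994

0.00599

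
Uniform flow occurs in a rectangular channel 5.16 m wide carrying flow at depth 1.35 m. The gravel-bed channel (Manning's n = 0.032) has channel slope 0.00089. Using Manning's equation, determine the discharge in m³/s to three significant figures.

A = b·y = 5.16 × 1.35 = 6.966 m²
P = b + 2y = 5.16 + 2×1.35 = 7.860 m
R = A/P = 6.966/7.860 = 0.8863 m
Q = (1/n)·A·R^(2/3)·S^(1/2) = (1/0.032) × 6.966 × 0.8863^(2/3) × 0.00089^(1/2) = 5.992 m³/s

5.99 m³/s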